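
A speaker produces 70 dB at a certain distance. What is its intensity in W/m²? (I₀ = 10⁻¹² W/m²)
I = I₀·10^(β/10) = 1.00 × 10⁻⁵ W/m²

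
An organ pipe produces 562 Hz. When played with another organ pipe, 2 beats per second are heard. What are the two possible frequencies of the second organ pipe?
f₂ = 562 ± 2 Hz → 564 Hz or 560 Hz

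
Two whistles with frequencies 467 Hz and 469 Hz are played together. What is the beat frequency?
2 Hz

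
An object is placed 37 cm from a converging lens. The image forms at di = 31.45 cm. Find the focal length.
1/f = 1/do + 1/di → f = 17 cm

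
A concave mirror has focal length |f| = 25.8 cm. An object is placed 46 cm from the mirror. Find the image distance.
f = +25.8 cm (concave); 1/di = 1/f − 1/do → di = 58.75 cm (real image, in front of mirror)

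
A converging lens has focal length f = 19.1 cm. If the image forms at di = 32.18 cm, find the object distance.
1/do = 1/f − 1/di → do = 46.99 cm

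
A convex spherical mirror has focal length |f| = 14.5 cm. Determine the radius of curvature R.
R = 2|f| = 29 cm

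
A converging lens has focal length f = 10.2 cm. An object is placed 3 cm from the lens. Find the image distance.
1/di = 1/f − 1/do → di = -4.25 cm (virtual image)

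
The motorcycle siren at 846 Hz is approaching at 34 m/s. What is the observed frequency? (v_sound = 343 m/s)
f_obs = f·v/(v − v_s) = 939.1 Hz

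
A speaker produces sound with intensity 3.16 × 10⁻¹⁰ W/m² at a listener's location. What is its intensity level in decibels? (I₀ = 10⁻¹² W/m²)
β = 10·log₁₀(I/I₀) = 25 dB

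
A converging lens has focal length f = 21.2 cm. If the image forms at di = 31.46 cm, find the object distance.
1/do = 1/f − 1/di → do = 65.01 cm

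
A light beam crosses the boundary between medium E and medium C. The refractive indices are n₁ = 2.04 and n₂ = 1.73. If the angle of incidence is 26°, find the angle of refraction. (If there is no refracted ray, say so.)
sin θ₂ = (n₁/n₂)·sin θ₁ = 0.5169 → θ₂ = 31.13°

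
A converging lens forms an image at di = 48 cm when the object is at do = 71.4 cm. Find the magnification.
M = −di/do = -0.6723 (inverted image)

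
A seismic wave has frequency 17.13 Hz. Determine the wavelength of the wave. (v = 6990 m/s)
λ = v/f = 408.1 m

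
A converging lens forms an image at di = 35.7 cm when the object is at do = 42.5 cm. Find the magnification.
M = −di/do = -0.84 (inverted image)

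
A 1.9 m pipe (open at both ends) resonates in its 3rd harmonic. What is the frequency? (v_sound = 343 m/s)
fₙ = nv/(2L) = 270.8 Hz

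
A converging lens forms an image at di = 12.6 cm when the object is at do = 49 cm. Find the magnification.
M = −di/do = -0.2571 (inverted image)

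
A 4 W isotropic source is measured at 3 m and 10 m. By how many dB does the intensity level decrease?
Δβ = 20·log₁₀(r₂/r₁) = 10.46 dB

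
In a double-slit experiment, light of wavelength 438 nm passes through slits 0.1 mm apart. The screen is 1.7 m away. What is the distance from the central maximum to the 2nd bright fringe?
y = mλL/d = 14.89 mm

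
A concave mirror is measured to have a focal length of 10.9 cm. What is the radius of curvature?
R = 2|f| = 21.8 cm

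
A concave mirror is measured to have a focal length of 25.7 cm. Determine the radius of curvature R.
R = 2|f| = 51.4 cm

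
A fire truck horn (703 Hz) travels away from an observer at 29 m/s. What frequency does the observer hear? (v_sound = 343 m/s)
f_obs = f·v/(v + v_s) = 648.2 Hz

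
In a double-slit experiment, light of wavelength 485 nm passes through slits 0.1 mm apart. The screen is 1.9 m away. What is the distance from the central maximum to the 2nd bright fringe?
y = mλL/d = 18.43 mm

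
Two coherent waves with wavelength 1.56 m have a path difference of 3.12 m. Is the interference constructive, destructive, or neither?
constructive — path difference = 2λ, a whole number of wavelengths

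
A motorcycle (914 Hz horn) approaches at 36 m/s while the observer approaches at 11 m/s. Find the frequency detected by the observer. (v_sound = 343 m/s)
f_obs = f·(v + v_o)/(v − v_s) = 1054 Hz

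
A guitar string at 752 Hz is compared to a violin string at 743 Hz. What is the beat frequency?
9 Hz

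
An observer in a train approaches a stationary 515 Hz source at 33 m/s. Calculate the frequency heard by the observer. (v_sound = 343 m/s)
f_obs = f·(v + v_o)/v = 564.5 Hz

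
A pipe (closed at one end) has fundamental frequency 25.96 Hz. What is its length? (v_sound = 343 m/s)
L = v/(4f₁) = 3.303 m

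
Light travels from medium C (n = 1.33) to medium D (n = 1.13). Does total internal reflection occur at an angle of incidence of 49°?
θc = arcsin(n₂/n₁) = 58.17°; 49° < θc, so no — the ray refracts.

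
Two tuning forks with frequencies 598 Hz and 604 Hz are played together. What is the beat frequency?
6 Hz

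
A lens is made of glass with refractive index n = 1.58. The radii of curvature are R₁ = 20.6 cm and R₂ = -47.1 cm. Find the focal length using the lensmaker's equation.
1/f = (n − 1)(1/R₁ − 1/R₂) → f = 24.71 cm (converging lens)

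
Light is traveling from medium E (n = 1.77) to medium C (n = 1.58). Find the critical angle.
θc = arcsin(n₂/n₁) = 63.21°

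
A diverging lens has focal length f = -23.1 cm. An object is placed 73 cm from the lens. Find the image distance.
1/di = 1/f − 1/do → di = -17.55 cm (virtual image)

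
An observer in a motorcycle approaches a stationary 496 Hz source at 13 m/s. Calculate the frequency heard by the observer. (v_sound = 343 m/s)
f_obs = f·(v + v_o)/v = 514.8 Hz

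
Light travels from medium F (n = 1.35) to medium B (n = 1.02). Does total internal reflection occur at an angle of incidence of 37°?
θc = arcsin(n₂/n₁) = 49.07°; 37° < θc, so no — the ray refracts.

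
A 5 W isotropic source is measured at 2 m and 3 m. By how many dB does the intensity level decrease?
Δβ = 20·log₁₀(r₂/r₁) = 3.522 dB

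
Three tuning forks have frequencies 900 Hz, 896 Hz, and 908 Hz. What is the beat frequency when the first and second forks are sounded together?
4 Hz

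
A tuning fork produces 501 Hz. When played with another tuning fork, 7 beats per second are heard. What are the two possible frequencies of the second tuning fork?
f₂ = 501 ± 7 Hz → 508 Hz or 494 Hz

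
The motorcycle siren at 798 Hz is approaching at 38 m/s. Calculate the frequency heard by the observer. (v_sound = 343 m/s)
f_obs = f·v/(v − v_s) = 897.4 Hz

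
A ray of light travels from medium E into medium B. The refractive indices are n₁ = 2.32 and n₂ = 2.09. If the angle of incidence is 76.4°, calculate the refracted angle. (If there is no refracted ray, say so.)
sin θ₂ = (n₁/n₂)·sin θ₁ = 1.079 > 1, so there is no refracted ray — the light undergoes total internal reflection.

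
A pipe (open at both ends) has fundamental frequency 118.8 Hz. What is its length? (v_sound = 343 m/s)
L = v/(2f₁) = 1.444 m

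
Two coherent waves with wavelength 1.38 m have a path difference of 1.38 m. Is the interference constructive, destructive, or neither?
constructive — path difference = 1λ, a whole number of wavelengths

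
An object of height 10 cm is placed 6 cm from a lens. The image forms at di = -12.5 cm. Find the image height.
hi = (-di/do) × ho = 20.83 cm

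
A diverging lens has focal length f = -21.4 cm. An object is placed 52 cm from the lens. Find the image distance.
1/di = 1/f − 1/do → di = -15.16 cm (virtual image)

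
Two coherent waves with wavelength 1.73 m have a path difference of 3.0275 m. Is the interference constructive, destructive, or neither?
neither (partial) — path difference = 1.75λ, neither a whole number of wavelengths nor an odd multiple of λ/2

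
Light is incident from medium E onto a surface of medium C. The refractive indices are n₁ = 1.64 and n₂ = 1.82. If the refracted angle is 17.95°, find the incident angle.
sin θ₁ = (n₂/n₁)·sin θ₂ → θ₁ = 20°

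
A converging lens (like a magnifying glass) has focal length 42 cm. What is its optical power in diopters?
P = 1/f = 2.381 D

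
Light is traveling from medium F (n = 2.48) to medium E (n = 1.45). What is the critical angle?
θc = arcsin(n₂/n₁) = 35.78°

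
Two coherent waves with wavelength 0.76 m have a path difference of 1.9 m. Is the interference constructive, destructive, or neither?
destructive — path difference = 2.5λ, an odd multiple of λ/2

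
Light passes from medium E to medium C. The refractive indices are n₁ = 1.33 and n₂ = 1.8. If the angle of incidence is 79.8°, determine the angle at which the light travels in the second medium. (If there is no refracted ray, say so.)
sin θ₂ = (n₁/n₂)·sin θ₁ = 0.7272 → θ₂ = 46.65°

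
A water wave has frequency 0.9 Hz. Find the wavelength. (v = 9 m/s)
λ = v/f = 10 m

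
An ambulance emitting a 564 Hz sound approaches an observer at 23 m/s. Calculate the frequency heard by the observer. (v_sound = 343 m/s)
f_obs = f·v/(v − v_s) = 604.5 Hz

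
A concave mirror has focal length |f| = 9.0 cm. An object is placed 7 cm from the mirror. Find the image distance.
f = +9.0 cm (concave); 1/di = 1/f − 1/do → di = -31.5 cm (virtual image, behind mirror)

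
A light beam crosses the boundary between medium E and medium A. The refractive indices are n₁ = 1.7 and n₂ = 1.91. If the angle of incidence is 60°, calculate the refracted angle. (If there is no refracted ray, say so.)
sin θ₂ = (n₁/n₂)·sin θ₁ = 0.7708 → θ₂ = 50.43°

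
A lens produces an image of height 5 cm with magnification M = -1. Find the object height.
ho = |hi|/|M| = 5 cm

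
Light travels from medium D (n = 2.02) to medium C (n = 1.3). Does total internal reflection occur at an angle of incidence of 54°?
θc = arcsin(n₂/n₁) = 40.06°; 54° > θc, so yes — total internal reflection.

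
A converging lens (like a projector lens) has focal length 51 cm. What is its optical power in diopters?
P = 1/f = 1.961 D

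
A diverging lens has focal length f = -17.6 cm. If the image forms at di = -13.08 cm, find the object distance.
1/do = 1/f − 1/di → do = 50.93 cm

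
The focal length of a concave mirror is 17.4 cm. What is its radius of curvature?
R = 2|f| = 34.8 cm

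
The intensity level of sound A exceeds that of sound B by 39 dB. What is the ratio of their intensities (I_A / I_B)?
I_A/I_B = 10^(Δβ/10) = 7943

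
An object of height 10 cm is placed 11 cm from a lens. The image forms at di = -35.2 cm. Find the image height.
hi = (-di/do) × ho = 32 cm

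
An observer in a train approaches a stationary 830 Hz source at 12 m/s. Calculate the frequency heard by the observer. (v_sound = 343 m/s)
f_obs = f·(v + v_o)/v = 859 Hz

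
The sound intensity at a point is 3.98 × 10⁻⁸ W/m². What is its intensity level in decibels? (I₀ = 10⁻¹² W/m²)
β = 10·log₁₀(I/I₀) = 46 dB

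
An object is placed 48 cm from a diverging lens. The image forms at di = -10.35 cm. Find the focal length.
1/f = 1/do + 1/di → f = -13.2 cm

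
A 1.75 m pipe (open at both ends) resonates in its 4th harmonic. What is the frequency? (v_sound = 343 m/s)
fₙ = nv/(2L) = 392 Hz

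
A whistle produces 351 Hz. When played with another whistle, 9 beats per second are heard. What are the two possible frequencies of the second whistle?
f₂ = 351 ± 9 Hz → 360 Hz or 342 Hz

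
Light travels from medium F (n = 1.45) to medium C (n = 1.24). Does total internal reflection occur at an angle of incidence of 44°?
θc = arcsin(n₂/n₁) = 58.78°; 44° < θc, so no — the ray refracts.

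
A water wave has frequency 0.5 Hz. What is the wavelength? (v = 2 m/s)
λ = v/f = 4 m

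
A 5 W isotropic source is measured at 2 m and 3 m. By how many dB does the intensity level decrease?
Δβ = 20·log₁₀(r₂/r₁) = 3.522 dB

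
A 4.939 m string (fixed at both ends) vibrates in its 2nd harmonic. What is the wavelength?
λₙ = 2L/n = 4.939 m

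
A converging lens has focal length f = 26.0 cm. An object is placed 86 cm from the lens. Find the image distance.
1/di = 1/f − 1/do → di = 37.27 cm (real image)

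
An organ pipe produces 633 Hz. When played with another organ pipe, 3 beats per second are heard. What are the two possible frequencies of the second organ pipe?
f₂ = 633 ± 3 Hz → 636 Hz or 630 Hz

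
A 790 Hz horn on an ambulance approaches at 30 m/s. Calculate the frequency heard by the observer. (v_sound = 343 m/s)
f_obs = f·v/(v − v_s) = 865.7 Hz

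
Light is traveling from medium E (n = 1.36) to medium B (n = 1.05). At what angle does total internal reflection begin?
θc = arcsin(n₂/n₁) = 50.54°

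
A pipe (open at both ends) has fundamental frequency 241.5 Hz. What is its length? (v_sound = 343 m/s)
L = v/(2f₁) = 0.7101 m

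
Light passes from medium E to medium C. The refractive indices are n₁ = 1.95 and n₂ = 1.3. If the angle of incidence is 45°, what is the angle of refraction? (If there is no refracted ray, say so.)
sin θ₂ = (n₁/n₂)·sin θ₁ = 1.061 > 1, so there is no refracted ray — the light undergoes total internal reflection.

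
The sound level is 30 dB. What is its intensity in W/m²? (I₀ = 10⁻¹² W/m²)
I = I₀·10^(β/10) = 1.00 × 10⁻⁹ W/m²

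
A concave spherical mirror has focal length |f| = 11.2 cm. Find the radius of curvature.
R = 2|f| = 22.4 cm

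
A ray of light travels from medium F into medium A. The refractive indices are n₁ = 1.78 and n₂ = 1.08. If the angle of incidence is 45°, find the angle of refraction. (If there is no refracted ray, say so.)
sin θ₂ = (n₁/n₂)·sin θ₁ = 1.165 > 1, so there is no refracted ray — the light undergoes total internal reflection.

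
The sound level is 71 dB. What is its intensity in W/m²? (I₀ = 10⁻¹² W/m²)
I = I₀·10^(β/10) = 1.26 × 10⁻⁵ W/m²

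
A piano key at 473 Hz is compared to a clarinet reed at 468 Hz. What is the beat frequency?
5 Hz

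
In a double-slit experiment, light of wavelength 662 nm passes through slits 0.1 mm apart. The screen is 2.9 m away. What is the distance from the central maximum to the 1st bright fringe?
y = mλL/d = 19.2 mm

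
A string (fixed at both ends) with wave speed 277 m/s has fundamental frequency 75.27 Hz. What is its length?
L = v/(2f₁) = 1.84 m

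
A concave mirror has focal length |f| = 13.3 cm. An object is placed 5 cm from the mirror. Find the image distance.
f = +13.3 cm (concave); 1/di = 1/f − 1/do → di = -8.012 cm (virtual image, behind mirror)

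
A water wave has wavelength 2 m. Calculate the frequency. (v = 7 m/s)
f = v/λ = 3.5 Hz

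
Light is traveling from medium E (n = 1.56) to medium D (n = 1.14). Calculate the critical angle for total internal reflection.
θc = arcsin(n₂/n₁) = 46.95°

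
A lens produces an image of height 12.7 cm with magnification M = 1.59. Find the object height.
ho = |hi|/|M| = 7.987 cm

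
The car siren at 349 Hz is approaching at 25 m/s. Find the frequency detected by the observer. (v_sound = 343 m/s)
f_obs = f·v/(v − v_s) = 376.4 Hz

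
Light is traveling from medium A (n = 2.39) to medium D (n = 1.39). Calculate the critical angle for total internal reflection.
θc = arcsin(n₂/n₁) = 35.56°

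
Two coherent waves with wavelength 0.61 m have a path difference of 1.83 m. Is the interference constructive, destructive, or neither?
constructive — path difference = 3λ, a whole number of wavelengths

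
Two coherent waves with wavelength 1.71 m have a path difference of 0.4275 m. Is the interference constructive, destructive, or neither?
neither (partial) — path difference = 0.25λ, neither a whole number of wavelengths nor an odd multiple of λ/2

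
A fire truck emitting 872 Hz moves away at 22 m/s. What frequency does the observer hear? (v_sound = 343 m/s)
f_obs = f·v/(v + v_s) = 819.4 Hz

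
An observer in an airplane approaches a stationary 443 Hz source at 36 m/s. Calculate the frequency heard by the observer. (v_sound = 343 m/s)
f_obs = f·(v + v_o)/v = 489.5 Hz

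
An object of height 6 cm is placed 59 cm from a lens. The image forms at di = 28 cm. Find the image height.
hi = (-di/do) × ho = -2.847 cm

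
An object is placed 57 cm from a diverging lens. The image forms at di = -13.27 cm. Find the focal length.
1/f = 1/do + 1/di → f = -17.3 cm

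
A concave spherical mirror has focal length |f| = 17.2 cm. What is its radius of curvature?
R = 2|f| = 34.4 cm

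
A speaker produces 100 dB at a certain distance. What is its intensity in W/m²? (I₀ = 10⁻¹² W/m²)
I = I₀·10^(β/10) = 1.00 × 10⁻² W/m²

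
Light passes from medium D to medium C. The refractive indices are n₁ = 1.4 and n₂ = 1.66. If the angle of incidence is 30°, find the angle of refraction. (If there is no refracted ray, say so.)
sin θ₂ = (n₁/n₂)·sin θ₁ = 0.4217 → θ₂ = 24.94°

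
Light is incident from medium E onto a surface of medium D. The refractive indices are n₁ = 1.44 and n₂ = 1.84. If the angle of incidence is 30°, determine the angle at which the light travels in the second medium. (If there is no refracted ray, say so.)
sin θ₂ = (n₁/n₂)·sin θ₁ = 0.3913 → θ₂ = 23.04°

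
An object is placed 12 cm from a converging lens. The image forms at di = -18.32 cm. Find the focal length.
1/f = 1/do + 1/di → f = 34.78 cm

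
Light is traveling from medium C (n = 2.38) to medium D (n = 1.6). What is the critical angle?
θc = arcsin(n₂/n₁) = 42.24°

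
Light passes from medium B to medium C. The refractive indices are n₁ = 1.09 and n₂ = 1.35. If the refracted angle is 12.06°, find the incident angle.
sin θ₁ = (n₂/n₁)·sin θ₂ → θ₁ = 15°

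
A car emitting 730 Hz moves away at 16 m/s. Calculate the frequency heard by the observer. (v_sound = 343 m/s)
f_obs = f·v/(v + v_s) = 697.5 Hz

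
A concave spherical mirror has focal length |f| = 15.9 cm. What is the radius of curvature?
R = 2|f| = 31.8 cm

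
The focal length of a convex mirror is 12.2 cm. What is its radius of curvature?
R = 2|f| = 24.4 cm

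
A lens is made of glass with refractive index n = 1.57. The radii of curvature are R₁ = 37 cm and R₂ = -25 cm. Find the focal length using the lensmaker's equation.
1/f = (n − 1)(1/R₁ − 1/R₂) → f = 26.17 cm (converging lens)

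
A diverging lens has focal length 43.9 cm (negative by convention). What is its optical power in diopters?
P = 1/f = -2.278 D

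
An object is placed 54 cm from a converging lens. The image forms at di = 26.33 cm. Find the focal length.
1/f = 1/do + 1/di → f = 17.7 cm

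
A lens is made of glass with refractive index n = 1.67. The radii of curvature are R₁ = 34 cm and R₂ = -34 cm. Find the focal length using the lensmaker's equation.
1/f = (n − 1)(1/R₁ − 1/R₂) → f = 25.37 cm (converging lens)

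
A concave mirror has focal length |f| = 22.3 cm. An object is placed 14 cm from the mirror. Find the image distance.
f = +22.3 cm (concave); 1/di = 1/f − 1/do → di = -37.61 cm (virtual image, behind mirror)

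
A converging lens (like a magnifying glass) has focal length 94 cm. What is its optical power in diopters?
P = 1/f = 1.064 D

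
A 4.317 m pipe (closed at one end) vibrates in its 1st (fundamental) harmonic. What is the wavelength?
λₙ = 4L/n = 17.27 m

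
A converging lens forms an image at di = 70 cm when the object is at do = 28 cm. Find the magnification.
M = −di/do = -2.5 (inverted image)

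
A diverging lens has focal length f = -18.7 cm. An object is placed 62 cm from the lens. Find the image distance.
1/di = 1/f − 1/do → di = -14.37 cm (virtual image)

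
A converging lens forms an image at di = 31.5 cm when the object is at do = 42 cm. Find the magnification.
M = −di/do = -0.75 (inverted image)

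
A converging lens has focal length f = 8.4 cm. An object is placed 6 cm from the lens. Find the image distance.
1/di = 1/f − 1/do → di = -21 cm (virtual image)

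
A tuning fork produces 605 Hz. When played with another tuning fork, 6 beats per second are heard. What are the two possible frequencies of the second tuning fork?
f₂ = 605 ± 6 Hz → 611 Hz or 599 Hz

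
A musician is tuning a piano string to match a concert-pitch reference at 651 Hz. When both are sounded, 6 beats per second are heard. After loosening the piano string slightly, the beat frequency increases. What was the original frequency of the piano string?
645 Hz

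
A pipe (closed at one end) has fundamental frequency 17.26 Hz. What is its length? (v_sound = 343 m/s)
L = v/(4f₁) = 4.968 m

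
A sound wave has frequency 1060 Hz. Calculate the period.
T = 1/f = 9.434 × 10⁻⁴ s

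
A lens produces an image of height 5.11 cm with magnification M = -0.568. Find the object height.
ho = |hi|/|M| = 8.996 cm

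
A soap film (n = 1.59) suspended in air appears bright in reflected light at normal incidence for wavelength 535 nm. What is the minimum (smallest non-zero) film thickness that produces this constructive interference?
2nt = (m − ½)λ with m = 1 → t = (m − ½)λ/(2n) = 84.12 nm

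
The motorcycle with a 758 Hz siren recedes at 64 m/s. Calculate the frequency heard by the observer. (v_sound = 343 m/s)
f_obs = f·v/(v + v_s) = 638.8 Hz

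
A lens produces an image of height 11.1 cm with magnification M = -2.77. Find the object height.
ho = |hi|/|M| = 4.007 cm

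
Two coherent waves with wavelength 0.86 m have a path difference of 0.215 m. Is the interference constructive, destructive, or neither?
neither (partial) — path difference = 0.25λ, neither a whole number of wavelengths nor an odd multiple of λ/2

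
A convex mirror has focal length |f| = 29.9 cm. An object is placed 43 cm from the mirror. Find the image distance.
f = −29.9 cm (convex); 1/di = 1/f − 1/do → di = -17.64 cm (virtual image, behind mirror)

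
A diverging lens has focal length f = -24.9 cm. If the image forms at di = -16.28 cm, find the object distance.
1/do = 1/f − 1/di → do = 47.03 cm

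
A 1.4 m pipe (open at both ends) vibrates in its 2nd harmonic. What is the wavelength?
λₙ = 2L/n = 1.4 m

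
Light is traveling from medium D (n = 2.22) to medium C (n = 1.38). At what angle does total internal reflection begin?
θc = arcsin(n₂/n₁) = 38.43°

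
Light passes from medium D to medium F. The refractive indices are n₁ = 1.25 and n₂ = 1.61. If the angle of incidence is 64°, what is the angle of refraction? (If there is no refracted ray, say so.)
sin θ₂ = (n₁/n₂)·sin θ₁ = 0.6978 → θ₂ = 44.25°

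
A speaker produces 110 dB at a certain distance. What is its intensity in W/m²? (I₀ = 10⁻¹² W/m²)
I = I₀·10^(β/10) = 1.00 × 10⁻¹ W/m²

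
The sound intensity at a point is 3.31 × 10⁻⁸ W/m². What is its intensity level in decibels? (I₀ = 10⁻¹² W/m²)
β = 10·log₁₀(I/I₀) = 45.2 dB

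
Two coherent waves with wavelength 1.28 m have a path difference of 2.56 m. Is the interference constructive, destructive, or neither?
constructive — path difference = 2λ, a whole number of wavelengths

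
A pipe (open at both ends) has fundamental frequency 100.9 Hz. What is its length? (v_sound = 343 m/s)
L = v/(2f₁) = 1.7 m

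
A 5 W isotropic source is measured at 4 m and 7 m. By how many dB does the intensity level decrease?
Δβ = 20·log₁₀(r₂/r₁) = 4.861 dB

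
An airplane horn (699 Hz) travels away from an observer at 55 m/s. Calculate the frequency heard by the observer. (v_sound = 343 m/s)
f_obs = f·v/(v + v_s) = 602.4 Hz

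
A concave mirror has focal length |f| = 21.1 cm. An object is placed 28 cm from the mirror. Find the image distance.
f = +21.1 cm (concave); 1/di = 1/f − 1/do → di = 85.62 cm (real image, in front of mirror)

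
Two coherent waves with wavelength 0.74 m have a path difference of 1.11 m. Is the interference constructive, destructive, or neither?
destructive — path difference = 1.5λ, an odd multiple of λ/2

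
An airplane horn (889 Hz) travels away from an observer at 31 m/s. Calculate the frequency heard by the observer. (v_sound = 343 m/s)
f_obs = f·v/(v + v_s) = 815.3 Hz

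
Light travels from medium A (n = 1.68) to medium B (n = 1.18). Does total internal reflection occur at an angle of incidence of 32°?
θc = arcsin(n₂/n₁) = 44.62°; 32° < θc, so no — the ray refracts.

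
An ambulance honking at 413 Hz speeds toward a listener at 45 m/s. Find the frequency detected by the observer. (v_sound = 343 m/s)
f_obs = f·v/(v − v_s) = 475.4 Hz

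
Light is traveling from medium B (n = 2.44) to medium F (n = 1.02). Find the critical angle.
θc = arcsin(n₂/n₁) = 24.71°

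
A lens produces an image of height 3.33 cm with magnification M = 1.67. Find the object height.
ho = |hi|/|M| = 1.994 cm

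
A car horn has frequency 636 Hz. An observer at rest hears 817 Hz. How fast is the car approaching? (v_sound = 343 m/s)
v_s = v·(1 − f/f_obs) = 75.99 m/s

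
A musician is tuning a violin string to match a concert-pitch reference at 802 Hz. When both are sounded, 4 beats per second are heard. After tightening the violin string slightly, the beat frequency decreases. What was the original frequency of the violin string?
798 Hz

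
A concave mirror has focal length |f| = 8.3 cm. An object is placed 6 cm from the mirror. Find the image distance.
f = +8.3 cm (concave); 1/di = 1/f − 1/do → di = -21.65 cm (virtual image, behind mirror)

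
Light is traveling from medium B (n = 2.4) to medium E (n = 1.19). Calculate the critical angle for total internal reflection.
θc = arcsin(n₂/n₁) = 29.72°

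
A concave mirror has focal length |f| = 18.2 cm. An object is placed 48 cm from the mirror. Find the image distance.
f = +18.2 cm (concave); 1/di = 1/f − 1/do → di = 29.32 cm (real image, in front of mirror)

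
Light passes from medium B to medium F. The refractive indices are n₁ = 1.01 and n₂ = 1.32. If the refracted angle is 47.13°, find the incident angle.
sin θ₁ = (n₂/n₁)·sin θ₂ → θ₁ = 73.31°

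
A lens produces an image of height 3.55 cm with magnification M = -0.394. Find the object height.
ho = |hi|/|M| = 9.01 cm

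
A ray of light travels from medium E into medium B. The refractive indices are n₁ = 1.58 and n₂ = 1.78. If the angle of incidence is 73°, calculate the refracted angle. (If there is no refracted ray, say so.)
sin θ₂ = (n₁/n₂)·sin θ₁ = 0.8489 → θ₂ = 58.09°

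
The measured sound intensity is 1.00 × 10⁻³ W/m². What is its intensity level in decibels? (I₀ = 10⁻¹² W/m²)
β = 10·log₁₀(I/I₀) = 90 dB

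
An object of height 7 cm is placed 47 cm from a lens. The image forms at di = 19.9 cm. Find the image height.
hi = (-di/do) × ho = -2.964 cm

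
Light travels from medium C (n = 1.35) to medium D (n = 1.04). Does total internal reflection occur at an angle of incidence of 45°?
θc = arcsin(n₂/n₁) = 50.39°; 45° < θc, so no — the ray refracts.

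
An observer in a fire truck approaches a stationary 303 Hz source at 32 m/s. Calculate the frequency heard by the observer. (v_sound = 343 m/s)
f_obs = f·(v + v_o)/v = 331.3 Hz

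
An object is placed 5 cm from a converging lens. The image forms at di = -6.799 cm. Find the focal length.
1/f = 1/do + 1/di → f = 18.9 cm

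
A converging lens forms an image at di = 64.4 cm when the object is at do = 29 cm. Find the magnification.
M = −di/do = -2.221 (inverted image)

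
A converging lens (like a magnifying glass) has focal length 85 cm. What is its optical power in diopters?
P = 1/f = 1.176 D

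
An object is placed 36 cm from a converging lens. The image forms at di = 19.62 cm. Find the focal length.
1/f = 1/do + 1/di → f = 12.7 cm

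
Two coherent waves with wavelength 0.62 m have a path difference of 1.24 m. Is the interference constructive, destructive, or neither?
constructive — path difference = 2λ, a whole number of wavelengths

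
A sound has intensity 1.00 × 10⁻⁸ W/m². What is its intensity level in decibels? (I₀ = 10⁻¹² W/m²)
β = 10·log₁₀(I/I₀) = 40 dB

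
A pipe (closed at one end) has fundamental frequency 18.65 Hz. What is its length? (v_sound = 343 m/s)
L = v/(4f₁) = 4.598 m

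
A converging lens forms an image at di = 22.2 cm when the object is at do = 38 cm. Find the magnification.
M = −di/do = -0.5842 (inverted image)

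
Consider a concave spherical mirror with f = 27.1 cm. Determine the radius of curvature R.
R = 2|f| = 54.2 cm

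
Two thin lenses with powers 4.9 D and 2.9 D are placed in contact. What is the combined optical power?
P_total = P₁ + P₂ = 7.8 D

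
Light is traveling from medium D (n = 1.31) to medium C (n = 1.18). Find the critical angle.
θc = arcsin(n₂/n₁) = 64.26°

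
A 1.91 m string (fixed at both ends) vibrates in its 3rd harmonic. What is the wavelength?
λₙ = 2L/n = 1.273 m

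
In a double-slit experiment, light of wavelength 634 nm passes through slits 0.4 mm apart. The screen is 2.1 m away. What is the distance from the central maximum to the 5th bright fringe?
y = mλL/d = 16.64 mm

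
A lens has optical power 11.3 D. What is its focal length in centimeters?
f = 1/P = 8.85 cm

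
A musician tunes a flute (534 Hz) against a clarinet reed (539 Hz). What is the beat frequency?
5 Hz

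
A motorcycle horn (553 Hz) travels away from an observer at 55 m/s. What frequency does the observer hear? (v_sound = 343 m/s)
f_obs = f·v/(v + v_s) = 476.6 Hz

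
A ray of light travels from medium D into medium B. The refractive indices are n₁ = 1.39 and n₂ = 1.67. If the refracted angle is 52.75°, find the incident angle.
sin θ₁ = (n₂/n₁)·sin θ₂ → θ₁ = 73.01°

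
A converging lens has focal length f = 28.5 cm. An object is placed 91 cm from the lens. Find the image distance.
1/di = 1/f − 1/do → di = 41.5 cm (real image)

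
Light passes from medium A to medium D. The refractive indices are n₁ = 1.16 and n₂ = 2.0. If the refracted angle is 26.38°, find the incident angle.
sin θ₁ = (n₂/n₁)·sin θ₂ → θ₁ = 50°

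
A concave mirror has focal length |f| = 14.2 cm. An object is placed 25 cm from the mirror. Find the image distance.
f = +14.2 cm (concave); 1/di = 1/f − 1/do → di = 32.87 cm (real image, in front of mirror)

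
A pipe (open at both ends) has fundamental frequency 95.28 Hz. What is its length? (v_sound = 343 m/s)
L = v/(2f₁) = 1.8 m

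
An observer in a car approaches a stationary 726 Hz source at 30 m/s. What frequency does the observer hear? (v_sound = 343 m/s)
f_obs = f·(v + v_o)/v = 789.5 Hz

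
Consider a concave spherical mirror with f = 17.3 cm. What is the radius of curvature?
R = 2|f| = 34.6 cm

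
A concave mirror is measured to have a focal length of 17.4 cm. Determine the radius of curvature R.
R = 2|f| = 34.8 cm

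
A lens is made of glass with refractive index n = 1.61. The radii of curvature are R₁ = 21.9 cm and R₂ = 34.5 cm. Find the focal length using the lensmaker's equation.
1/f = (n − 1)(1/R₁ − 1/R₂) → f = 98.3 cm (converging lens)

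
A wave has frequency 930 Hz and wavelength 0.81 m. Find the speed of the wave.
v = fλ = 753.3 m/s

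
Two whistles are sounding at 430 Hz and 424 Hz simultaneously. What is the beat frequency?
6 Hz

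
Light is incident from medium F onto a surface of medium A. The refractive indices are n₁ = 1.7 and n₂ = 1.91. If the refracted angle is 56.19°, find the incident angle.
sin θ₁ = (n₂/n₁)·sin θ₂ → θ₁ = 68.99°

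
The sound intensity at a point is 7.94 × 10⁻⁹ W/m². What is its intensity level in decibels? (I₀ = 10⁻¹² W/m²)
β = 10·log₁₀(I/I₀) = 39 dB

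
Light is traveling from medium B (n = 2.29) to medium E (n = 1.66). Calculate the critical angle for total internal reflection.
θc = arcsin(n₂/n₁) = 46.46°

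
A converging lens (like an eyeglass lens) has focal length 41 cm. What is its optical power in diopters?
P = 1/f = 2.439 D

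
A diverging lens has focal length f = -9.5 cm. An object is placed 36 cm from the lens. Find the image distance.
1/di = 1/f − 1/do → di = -7.516 cm (virtual image)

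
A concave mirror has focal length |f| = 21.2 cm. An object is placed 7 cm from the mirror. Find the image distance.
f = +21.2 cm (concave); 1/di = 1/f − 1/do → di = -10.45 cm (virtual image, behind mirror)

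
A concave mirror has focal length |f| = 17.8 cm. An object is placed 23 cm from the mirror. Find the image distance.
f = +17.8 cm (concave); 1/di = 1/f − 1/do → di = 78.73 cm (real image, in front of mirror)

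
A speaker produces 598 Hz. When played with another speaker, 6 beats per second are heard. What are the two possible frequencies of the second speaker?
f₂ = 598 ± 6 Hz → 604 Hz or 592 Hz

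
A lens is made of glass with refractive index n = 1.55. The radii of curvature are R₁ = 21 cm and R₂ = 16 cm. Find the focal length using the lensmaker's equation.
1/f = (n − 1)(1/R₁ − 1/R₂) → f = -122.2 cm (diverging lens)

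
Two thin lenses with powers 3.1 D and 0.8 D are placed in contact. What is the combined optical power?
P_total = P₁ + P₂ = 3.9 D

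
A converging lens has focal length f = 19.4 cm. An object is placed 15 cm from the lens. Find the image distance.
1/di = 1/f − 1/do → di = -66.14 cm (virtual image)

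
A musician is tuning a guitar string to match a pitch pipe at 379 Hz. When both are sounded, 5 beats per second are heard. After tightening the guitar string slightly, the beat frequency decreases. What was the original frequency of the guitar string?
374 Hz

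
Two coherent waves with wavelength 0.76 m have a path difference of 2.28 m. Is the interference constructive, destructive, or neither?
constructive — path difference = 3λ, a whole number of wavelengths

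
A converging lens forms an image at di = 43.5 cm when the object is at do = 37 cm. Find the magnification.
M = −di/do = -1.176 (inverted image)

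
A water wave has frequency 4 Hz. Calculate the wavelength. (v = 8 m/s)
λ = v/f = 2 m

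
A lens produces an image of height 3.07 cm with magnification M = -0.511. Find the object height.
ho = |hi|/|M| = 6.008 cm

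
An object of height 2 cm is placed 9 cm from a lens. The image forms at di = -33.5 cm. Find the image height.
hi = (-di/do) × ho = 7.444 cm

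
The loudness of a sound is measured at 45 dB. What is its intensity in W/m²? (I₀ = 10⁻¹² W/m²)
I = I₀·10^(β/10) = 3.16 × 10⁻⁸ W/m²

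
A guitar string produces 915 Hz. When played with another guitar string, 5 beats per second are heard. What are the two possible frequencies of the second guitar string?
f₂ = 915 ± 5 Hz → 920 Hz or 910 Hz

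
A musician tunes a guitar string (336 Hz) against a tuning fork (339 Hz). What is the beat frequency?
3 Hz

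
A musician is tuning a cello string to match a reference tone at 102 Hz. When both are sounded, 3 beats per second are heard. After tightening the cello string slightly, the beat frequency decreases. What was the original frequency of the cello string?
99 Hz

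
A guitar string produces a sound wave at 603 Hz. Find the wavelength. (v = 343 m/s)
λ = v/f = 0.5688 m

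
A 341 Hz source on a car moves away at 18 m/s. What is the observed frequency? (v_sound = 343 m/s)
f_obs = f·v/(v + v_s) = 324 Hz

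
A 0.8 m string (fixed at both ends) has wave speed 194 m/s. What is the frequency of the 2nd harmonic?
fₙ = nv/(2L) = 242.5 Hz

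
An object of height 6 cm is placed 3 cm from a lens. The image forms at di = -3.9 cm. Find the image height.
hi = (-di/do) × ho = 7.8 cm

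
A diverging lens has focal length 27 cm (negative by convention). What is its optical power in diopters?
P = 1/f = -3.704 D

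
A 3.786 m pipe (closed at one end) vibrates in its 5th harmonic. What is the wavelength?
λₙ = 4L/n = 3.029 m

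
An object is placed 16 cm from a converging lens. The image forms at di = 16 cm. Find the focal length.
1/f = 1/do + 1/di → f = 8 cm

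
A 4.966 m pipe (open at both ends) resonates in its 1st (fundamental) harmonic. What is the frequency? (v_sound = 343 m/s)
fₙ = nv/(2L) = 34.53 Hz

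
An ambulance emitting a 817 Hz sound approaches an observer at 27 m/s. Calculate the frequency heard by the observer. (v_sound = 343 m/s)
f_obs = f·v/(v − v_s) = 886.8 Hz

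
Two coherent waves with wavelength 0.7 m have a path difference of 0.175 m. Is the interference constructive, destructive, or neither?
neither (partial) — path difference = 0.25λ, neither a whole number of wavelengths nor an odd multiple of λ/2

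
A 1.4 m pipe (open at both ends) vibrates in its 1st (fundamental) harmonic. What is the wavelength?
λₙ = 2L/n = 2.8 m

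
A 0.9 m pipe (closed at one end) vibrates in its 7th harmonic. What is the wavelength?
λₙ = 4L/n = 0.5143 m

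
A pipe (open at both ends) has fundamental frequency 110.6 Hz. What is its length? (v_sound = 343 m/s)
L = v/(2f₁) = 1.551 m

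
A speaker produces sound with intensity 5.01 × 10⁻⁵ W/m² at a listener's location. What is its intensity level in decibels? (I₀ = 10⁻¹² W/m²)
β = 10·log₁₀(I/I₀) = 77 dB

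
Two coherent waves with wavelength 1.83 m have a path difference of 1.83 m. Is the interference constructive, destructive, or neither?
constructive — path difference = 1λ, a whole number of wavelengths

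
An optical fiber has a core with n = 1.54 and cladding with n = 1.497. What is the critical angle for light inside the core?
θc = arcsin(n_cladding/n_core) = 76.43°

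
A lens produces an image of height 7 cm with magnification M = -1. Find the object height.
ho = |hi|/|M| = 7 cm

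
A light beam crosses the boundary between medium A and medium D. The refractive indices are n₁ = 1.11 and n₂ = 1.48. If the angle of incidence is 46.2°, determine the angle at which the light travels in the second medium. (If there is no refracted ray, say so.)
sin θ₂ = (n₁/n₂)·sin θ₁ = 0.5413 → θ₂ = 32.77°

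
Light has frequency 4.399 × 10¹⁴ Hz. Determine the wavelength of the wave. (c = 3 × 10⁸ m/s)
λ = c/f = 682 nm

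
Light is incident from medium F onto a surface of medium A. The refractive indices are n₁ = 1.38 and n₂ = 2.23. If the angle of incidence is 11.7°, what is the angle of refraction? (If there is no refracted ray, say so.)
sin θ₂ = (n₁/n₂)·sin θ₁ = 0.1255 → θ₂ = 7.209°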